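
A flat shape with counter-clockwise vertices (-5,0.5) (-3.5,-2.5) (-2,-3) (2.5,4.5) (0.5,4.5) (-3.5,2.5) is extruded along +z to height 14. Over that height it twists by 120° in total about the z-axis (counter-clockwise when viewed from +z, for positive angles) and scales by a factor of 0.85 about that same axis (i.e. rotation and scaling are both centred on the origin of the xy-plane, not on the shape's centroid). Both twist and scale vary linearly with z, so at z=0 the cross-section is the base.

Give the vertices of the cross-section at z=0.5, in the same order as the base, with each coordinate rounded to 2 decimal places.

t = z/height = 0.5/14 = 0.0357143
s = 1 + (scale-1)·z/height = 1 + (0.85-1)·0.5/14 = 0.994643
θ = twist·z/height = 120°·0.5/14 = 4.2857° = 0.074800 rad
cos θ = 0.997204, sin θ = 0.074730 (intermediates below are computed at full precision and shown rounded to 5 d.p.)
v1: (-5,0.5) → rotate → (-5.02338,0.12495) → ×s → (-4.99647,0.12428) → (-5.00,0.12)
v2: (-3.5,-2.5) → rotate → (-3.30339,-2.75456) → ×s → (-3.28569,-2.73981) → (-3.29,-2.74)
v3: (-2,-3) → rotate → (-1.77022,-3.14107) → ×s → (-1.76073,-3.12424) → (-1.76,-3.12)
v4: (2.5,4.5) → rotate → (2.15672,4.67424) → ×s → (2.14517,4.64920) → (2.15,4.65)
v5: (0.5,4.5) → rotate → (0.16232,4.52478) → ×s → (0.16145,4.50054) → (0.16,4.50)
v6: (-3.5,2.5) → rotate → (-3.67704,2.23145) → ×s → (-3.65734,2.21950) → (-3.66,2.22)

Cross-section at z=0.5: (-5.00,0.12) (-3.29,-2.74) (-1.76,-3.12) (2.15,4.65) (0.16,4.50) (-3.66,2.22)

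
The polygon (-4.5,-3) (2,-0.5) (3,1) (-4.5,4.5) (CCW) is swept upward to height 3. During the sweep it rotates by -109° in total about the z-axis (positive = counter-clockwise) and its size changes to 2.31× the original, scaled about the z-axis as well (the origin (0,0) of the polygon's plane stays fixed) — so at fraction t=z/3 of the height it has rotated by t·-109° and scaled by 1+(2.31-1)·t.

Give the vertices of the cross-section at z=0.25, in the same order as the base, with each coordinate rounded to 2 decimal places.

Cross-section at z=0.25: (-5.45,-2.50) (2.10,-0.90) (3.46,0.57) (-4.14,5.72)

t = z/height = 0.25/3 = 0.0833333
s = 1 + (scale-1)·z/height = 1 + (2.31-1)·0.25/3 = 1.109167
θ = twist·z/height = -109°·0.25/3 = -9.0833° = -0.158534 rad
cos θ = 0.987460, sin θ = -0.157871 (intermediates below are computed at full precision and shown rounded to 5 d.p.)
v1: (-4.5,-3) → rotate → (-4.91718,-2.25196) → ×s → (-5.45397,-2.49780) → (-5.45,-2.50)
v2: (2,-0.5) → rotate → (1.89598,-0.80947) → ×s → (2.10296,-0.89784) → (2.10,-0.90)
v3: (3,1) → rotate → (3.12025,0.51385) → ×s → (3.46088,0.56994) → (3.46,0.57)
v4: (-4.5,4.5) → rotate → (-3.73315,5.15399) → ×s → (-4.14069,5.71663) → (-4.14,5.72)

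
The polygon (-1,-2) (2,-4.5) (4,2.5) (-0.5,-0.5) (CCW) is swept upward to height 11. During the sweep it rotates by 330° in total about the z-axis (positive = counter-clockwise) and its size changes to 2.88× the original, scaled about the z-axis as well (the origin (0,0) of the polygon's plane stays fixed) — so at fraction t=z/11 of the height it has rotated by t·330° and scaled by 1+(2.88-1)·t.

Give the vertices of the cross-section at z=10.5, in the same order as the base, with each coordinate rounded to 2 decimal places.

t = z/height = 10.5/11 = 0.954545
s = 1 + (scale-1)·z/height = 1 + (2.88-1)·10.5/11 = 2.794545
θ = twist·z/height = 330°·10.5/11 = 315.0000° = 5.497787 rad
cos θ = 0.707107, sin θ = -0.707107 (intermediates below are computed at full precision and shown rounded to 5 d.p.)
v1: (-1,-2) → rotate → (-2.12132,-0.70711) → ×s → (-5.92813,-1.97604) → (-5.93,-1.98)
v2: (2,-4.5) → rotate → (-1.76777,-4.59619) → ×s → (-4.94011,-12.84427) → (-4.94,-12.84)
v3: (4,2.5) → rotate → (4.59619,-1.06066) → ×s → (12.84427,-2.96406) → (12.84,-2.96)
v4: (-0.5,-0.5) → rotate → (-0.70711,0.00000) → ×s → (-1.97604,0.00000) → (-1.98,0.00)

Cross-section at z=10.5: (-5.93,-1.98) (-4.94,-12.84) (12.84,-2.96) (-1.98,0.00)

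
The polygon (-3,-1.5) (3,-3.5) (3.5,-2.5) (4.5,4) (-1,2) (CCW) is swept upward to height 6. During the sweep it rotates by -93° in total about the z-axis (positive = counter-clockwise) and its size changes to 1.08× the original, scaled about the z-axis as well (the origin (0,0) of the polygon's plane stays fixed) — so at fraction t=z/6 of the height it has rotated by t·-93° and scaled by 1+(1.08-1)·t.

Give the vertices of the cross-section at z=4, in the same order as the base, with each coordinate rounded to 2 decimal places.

t = z/height = 4/6 = 0.666667
s = 1 + (scale-1)·z/height = 1 + (1.08-1)·4/6 = 1.053333
θ = twist·z/height = -93°·4/6 = -62.0000° = -1.082104 rad
cos θ = 0.469472, sin θ = -0.882948 (intermediates below are computed at full precision and shown rounded to 5 d.p.)
v1: (-3,-1.5) → rotate → (-2.73284,1.94464) → ×s → (-2.87859,2.04835) → (-2.88,2.05)
v2: (3,-3.5) → rotate → (-1.68190,-4.29199) → ×s → (-1.77160,-4.52090) → (-1.77,-4.52)
v3: (3.5,-2.5) → rotate → (-0.56422,-4.26400) → ×s → (-0.59431,-4.49141) → (-0.59,-4.49)
v4: (4.5,4) → rotate → (5.64441,-2.09538) → ×s → (5.94545,-2.20713) → (5.95,-2.21)
v5: (-1,2) → rotate → (1.29642,1.82189) → ×s → (1.36557,1.91906) → (1.37,1.92)

Cross-section at z=4: (-2.88,2.05) (-1.77,-4.52) (-0.59,-4.49) (5.95,-2.21) (1.37,1.92)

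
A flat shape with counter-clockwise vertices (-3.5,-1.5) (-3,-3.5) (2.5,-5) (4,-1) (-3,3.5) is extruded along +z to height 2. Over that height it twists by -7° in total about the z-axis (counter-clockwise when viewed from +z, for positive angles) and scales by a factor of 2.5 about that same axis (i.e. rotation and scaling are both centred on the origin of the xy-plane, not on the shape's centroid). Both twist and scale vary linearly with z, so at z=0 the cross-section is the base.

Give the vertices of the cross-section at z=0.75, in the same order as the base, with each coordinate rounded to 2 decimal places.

t = z/height = 0.75/2 = 0.375
s = 1 + (scale-1)·z/height = 1 + (2.5-1)·0.75/2 = 1.562500
θ = twist·z/height = -7°·0.75/2 = -2.6250° = -0.045815 rad
cos θ = 0.998951, sin θ = -0.045799 (intermediates below are computed at full precision and shown rounded to 5 d.p.)
v1: (-3.5,-1.5) → rotate → (-3.56503,-1.33813) → ×s → (-5.57035,-2.09083) → (-5.57,-2.09)
v2: (-3,-3.5) → rotate → (-3.15715,-3.35893) → ×s → (-4.93304,-5.24833) → (-4.93,-5.25)
v3: (2.5,-5) → rotate → (2.26838,-5.10925) → ×s → (3.54435,-7.98320) → (3.54,-7.98)
v4: (4,-1) → rotate → (3.95000,-1.18215) → ×s → (6.17188,-1.84710) → (6.17,-1.85)
v5: (-3,3.5) → rotate → (-2.83656,3.63372) → ×s → (-4.43212,5.67769) → (-4.43,5.68)

Cross-section at z=0.75: (-5.57,-2.09) (-4.93,-5.25) (3.54,-7.98) (6.17,-1.85) (-4.43,5.68)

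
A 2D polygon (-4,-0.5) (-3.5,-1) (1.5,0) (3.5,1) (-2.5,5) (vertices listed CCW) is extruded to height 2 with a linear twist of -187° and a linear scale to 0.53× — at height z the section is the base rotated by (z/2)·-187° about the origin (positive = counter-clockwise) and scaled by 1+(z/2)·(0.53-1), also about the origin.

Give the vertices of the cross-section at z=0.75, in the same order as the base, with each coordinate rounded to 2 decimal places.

Cross-section at z=0.75: (-1.51,2.96) (-1.75,2.43) (0.42,-1.16) (1.75,-2.43) (3.17,3.34)

t = z/height = 0.75/2 = 0.375
s = 1 + (scale-1)·z/height = 1 + (0.53-1)·0.75/2 = 0.823750
θ = twist·z/height = -187°·0.75/2 = -70.1250° = -1.223912 rad
cos θ = 0.339969, sin θ = -0.940437 (intermediates below are computed at full precision and shown rounded to 5 d.p.)
v1: (-4,-0.5) → rotate → (-1.83010,3.59176) → ×s → (-1.50754,2.95871) → (-1.51,2.96)
v2: (-3.5,-1) → rotate → (-2.13033,2.95156) → ×s → (-1.75486,2.43135) → (-1.75,2.43)
v3: (1.5,0) → rotate → (0.50995,-1.41065) → ×s → (0.42007,-1.16203) → (0.42,-1.16)
v4: (3.5,1) → rotate → (2.13033,-2.95156) → ×s → (1.75486,-2.43135) → (1.75,-2.43)
v5: (-2.5,5) → rotate → (3.85226,4.05094) → ×s → (3.17330,3.33696) → (3.17,3.34)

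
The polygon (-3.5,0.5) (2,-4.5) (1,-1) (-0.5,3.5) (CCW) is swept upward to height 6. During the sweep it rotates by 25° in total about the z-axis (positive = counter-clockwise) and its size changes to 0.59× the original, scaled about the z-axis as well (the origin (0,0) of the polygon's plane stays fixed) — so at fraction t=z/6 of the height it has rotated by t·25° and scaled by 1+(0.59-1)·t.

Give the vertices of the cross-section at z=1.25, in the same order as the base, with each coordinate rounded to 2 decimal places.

t = z/height = 1.25/6 = 0.208333
s = 1 + (scale-1)·z/height = 1 + (0.59-1)·1.25/6 = 0.914583
θ = twist·z/height = 25°·1.25/6 = 5.2083° = 0.090903 rad
cos θ = 0.995871, sin θ = 0.090777 (intermediates below are computed at full precision and shown rounded to 5 d.p.)
v1: (-3.5,0.5) → rotate → (-3.53094,0.18021) → ×s → (-3.22934,0.16482) → (-3.23,0.16)
v2: (2,-4.5) → rotate → (2.40024,-4.29987) → ×s → (2.19522,-3.93259) → (2.20,-3.93)
v3: (1,-1) → rotate → (1.08665,-0.90509) → ×s → (0.99383,-0.82778) → (0.99,-0.83)
v4: (-0.5,3.5) → rotate → (-0.81566,3.44016) → ×s → (-0.74599,3.14631) → (-0.75,3.15)

Cross-section at z=1.25: (-3.23,0.16) (2.20,-3.93) (0.99,-0.83) (-0.75,3.15)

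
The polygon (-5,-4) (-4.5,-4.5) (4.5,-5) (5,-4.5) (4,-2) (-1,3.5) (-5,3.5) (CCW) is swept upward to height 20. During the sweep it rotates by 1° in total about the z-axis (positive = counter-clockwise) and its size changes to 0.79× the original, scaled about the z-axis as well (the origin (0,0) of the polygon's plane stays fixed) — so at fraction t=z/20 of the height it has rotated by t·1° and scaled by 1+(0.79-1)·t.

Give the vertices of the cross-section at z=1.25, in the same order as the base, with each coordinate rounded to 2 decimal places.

Cross-section at z=1.25: (-4.93,-3.95) (-4.44,-4.45) (4.45,-4.93) (4.94,-4.44) (3.95,-1.97) (-0.99,3.45) (-4.94,3.45)

t = z/height = 1.25/20 = 0.0625
s = 1 + (scale-1)·z/height = 1 + (0.79-1)·1.25/20 = 0.986875
θ = twist·z/height = 1°·1.25/20 = 0.0625° = 0.001091 rad
cos θ = 0.999999, sin θ = 0.001091 (intermediates below are computed at full precision and shown rounded to 5 d.p.)
v1: (-5,-4) → rotate → (-4.99563,-4.00545) → ×s → (-4.93007,-3.95288) → (-4.93,-3.95)
v2: (-4.5,-4.5) → rotate → (-4.49509,-4.50491) → ×s → (-4.43609,-4.44578) → (-4.44,-4.45)
v3: (4.5,-5) → rotate → (4.50545,-4.99509) → ×s → (4.44632,-4.92953) → (4.45,-4.93)
v4: (5,-4.5) → rotate → (5.00491,-4.49454) → ×s → (4.93922,-4.43555) → (4.94,-4.44)
v5: (4,-2) → rotate → (4.00218,-1.99564) → ×s → (3.94965,-1.96944) → (3.95,-1.97)
v6: (-1,3.5) → rotate → (-1.00382,3.49891) → ×s → (-0.99064,3.45298) → (-0.99,3.45)
v7: (-5,3.5) → rotate → (-5.00381,3.49454) → ×s → (-4.93814,3.44868) → (-4.94,3.45)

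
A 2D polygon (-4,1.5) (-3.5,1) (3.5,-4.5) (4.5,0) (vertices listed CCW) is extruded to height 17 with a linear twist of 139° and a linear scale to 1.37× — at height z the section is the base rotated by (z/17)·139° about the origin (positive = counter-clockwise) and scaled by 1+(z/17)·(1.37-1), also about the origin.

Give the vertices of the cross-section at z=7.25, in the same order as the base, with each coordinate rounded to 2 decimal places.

t = z/height = 7.25/17 = 0.426471
s = 1 + (scale-1)·z/height = 1 + (1.37-1)·7.25/17 = 1.157794
θ = twist·z/height = 139°·7.25/17 = 59.2794° = 1.034621 rad
cos θ = 0.510852, sin θ = 0.859669 (intermediates below are computed at full precision and shown rounded to 5 d.p.)
v1: (-4,1.5) → rotate → (-3.33291,-2.67240) → ×s → (-3.85882,-3.09409) → (-3.86,-3.09)
v2: (-3.5,1) → rotate → (-2.64765,-2.49799) → ×s → (-3.06543,-2.89216) → (-3.07,-2.89)
v3: (3.5,-4.5) → rotate → (5.65649,0.71001) → ×s → (6.54905,0.82204) → (6.55,0.82)
v4: (4.5,0) → rotate → (2.29883,3.86851) → ×s → (2.66158,4.47894) → (2.66,4.48)

Cross-section at z=7.25: (-3.86,-3.09) (-3.07,-2.89) (6.55,0.82) (2.66,4.48)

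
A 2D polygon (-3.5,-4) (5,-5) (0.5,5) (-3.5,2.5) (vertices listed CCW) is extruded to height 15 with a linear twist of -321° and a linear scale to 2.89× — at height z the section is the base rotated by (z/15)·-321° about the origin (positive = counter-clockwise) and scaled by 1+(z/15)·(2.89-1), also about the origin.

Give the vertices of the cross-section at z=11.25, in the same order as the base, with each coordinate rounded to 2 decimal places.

t = z/height = 11.25/15 = 0.75
s = 1 + (scale-1)·z/height = 1 + (2.89-1)·11.25/15 = 2.417500
θ = twist·z/height = -321°·11.25/15 = -240.7500° = -4.201880 rad
cos θ = -0.488621, sin θ = 0.872496 (intermediates below are computed at full precision and shown rounded to 5 d.p.)
v1: (-3.5,-4) → rotate → (5.20016,-1.09925) → ×s → (12.57138,-2.65744) → (12.57,-2.66)
v2: (5,-5) → rotate → (1.91937,6.80559) → ×s → (4.64009,16.45250) → (4.64,16.45)
v3: (0.5,5) → rotate → (-4.60679,-2.00686) → ×s → (-11.13692,-4.85158) → (-11.14,-4.85)
v4: (-3.5,2.5) → rotate → (-0.47107,-4.27529) → ×s → (-1.13880,-10.33551) → (-1.14,-10.34)

Cross-section at z=11.25: (12.57,-2.66) (4.64,16.45) (-11.14,-4.85) (-1.14,-10.34)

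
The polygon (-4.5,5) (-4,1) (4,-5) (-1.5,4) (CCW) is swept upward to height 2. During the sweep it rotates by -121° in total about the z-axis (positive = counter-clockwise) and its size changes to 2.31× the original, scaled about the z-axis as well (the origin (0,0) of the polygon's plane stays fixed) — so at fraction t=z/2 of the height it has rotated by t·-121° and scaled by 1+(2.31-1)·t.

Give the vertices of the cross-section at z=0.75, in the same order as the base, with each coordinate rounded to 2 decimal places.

Cross-section at z=0.75: (0.59,10.01) (-3.13,5.29) (-1.12,-9.48) (2.67,5.78)

t = z/height = 0.75/2 = 0.375
s = 1 + (scale-1)·z/height = 1 + (2.31-1)·0.75/2 = 1.491250
θ = twist·z/height = -121°·0.75/2 = -45.3750° = -0.791943 rad
cos θ = 0.702464, sin θ = -0.711720 (intermediates below are computed at full precision and shown rounded to 5 d.p.)
v1: (-4.5,5) → rotate → (0.39751,6.71506) → ×s → (0.59279,10.01383) → (0.59,10.01)
v2: (-4,1) → rotate → (-2.09814,3.54934) → ×s → (-3.12884,5.29296) → (-3.13,5.29)
v3: (4,-5) → rotate → (-0.74874,-6.35920) → ×s → (-1.11656,-9.48315) → (-1.12,-9.48)
v4: (-1.5,4) → rotate → (1.79318,3.87743) → ×s → (2.67408,5.78222) → (2.67,5.78)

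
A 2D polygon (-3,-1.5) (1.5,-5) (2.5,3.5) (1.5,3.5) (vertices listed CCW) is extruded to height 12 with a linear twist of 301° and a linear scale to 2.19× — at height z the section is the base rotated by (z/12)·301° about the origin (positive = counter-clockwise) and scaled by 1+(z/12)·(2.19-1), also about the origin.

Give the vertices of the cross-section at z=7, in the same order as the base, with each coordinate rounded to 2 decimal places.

t = z/height = 7/12 = 0.583333
s = 1 + (scale-1)·z/height = 1 + (2.19-1)·7/12 = 1.694167
θ = twist·z/height = 301°·7/12 = 175.5833° = 3.064507 rad
cos θ = -0.997030, sin θ = 0.077009 (intermediates below are computed at full precision and shown rounded to 5 d.p.)
v1: (-3,-1.5) → rotate → (3.10660,1.26452) → ×s → (5.26311,2.14230) → (5.26,2.14)
v2: (1.5,-5) → rotate → (-1.11050,5.10067) → ×s → (-1.88137,8.64138) → (-1.88,8.64)
v3: (2.5,3.5) → rotate → (-2.76211,-3.29708) → ×s → (-4.67947,-5.58581) → (-4.68,-5.59)
v4: (1.5,3.5) → rotate → (-1.76508,-3.37409) → ×s → (-2.99034,-5.71628) → (-2.99,-5.72)

Cross-section at z=7: (5.26,2.14) (-1.88,8.64) (-4.68,-5.59) (-2.99,-5.72)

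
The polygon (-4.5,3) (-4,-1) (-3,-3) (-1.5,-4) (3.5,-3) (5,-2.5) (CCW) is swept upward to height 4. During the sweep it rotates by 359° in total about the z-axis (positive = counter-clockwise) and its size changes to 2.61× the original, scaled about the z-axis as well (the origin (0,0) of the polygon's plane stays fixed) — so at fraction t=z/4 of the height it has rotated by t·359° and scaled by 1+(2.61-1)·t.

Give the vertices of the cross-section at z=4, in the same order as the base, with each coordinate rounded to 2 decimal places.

t = z/height = 4/4 = 1
s = 1 + (scale-1)·z/height = 1 + (2.61-1)·4/4 = 2.610000
θ = twist·z/height = 359°·4/4 = 359.0000° = 6.265732 rad
cos θ = 0.999848, sin θ = -0.017452 (intermediates below are computed at full precision and shown rounded to 5 d.p.)
v1: (-4.5,3) → rotate → (-4.44696,3.07808) → ×s → (-11.60656,8.03379) → (-11.61,8.03)
v2: (-4,-1) → rotate → (-4.01684,-0.93004) → ×s → (-10.48396,-2.42740) → (-10.48,-2.43)
v3: (-3,-3) → rotate → (-3.05190,-2.94719) → ×s → (-7.96546,-7.69216) → (-7.97,-7.69)
v4: (-1.5,-4) → rotate → (-1.56958,-3.97321) → ×s → (-4.09661,-10.37008) → (-4.10,-10.37)
v5: (3.5,-3) → rotate → (3.44711,-3.06063) → ×s → (8.99696,-7.98824) → (9.00,-7.99)
v6: (5,-2.5) → rotate → (4.95561,-2.58688) → ×s → (12.93414,-6.75176) → (12.93,-6.75)

Cross-section at z=4: (-11.61,8.03) (-10.48,-2.43) (-7.97,-7.69) (-4.10,-10.37) (9.00,-7.99) (12.93,-6.75)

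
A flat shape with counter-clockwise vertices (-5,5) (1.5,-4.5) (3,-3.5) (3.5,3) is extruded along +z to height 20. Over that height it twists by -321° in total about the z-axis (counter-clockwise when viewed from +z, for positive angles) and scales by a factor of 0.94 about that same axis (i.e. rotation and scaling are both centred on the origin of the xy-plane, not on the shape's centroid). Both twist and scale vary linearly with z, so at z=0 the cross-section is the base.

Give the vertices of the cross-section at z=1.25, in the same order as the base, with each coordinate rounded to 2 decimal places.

Cross-section at z=1.25: (-2.97,6.39) (-0.13,-4.72) (1.61,-4.30) (4.30,1.61)

t = z/height = 1.25/20 = 0.0625
s = 1 + (scale-1)·z/height = 1 + (0.94-1)·1.25/20 = 0.996250
θ = twist·z/height = -321°·1.25/20 = -20.0625° = -0.350157 rad
cos θ = 0.939319, sin θ = -0.343045 (intermediates below are computed at full precision and shown rounded to 5 d.p.)
v1: (-5,5) → rotate → (-2.98137,6.41182) → ×s → (-2.97019,6.38778) → (-2.97,6.39)
v2: (1.5,-4.5) → rotate → (-0.13472,-4.74150) → ×s → (-0.13422,-4.72372) → (-0.13,-4.72)
v3: (3,-3.5) → rotate → (1.61730,-4.31675) → ×s → (1.61123,-4.30056) → (1.61,-4.30)
v4: (3.5,3) → rotate → (4.31675,1.61730) → ×s → (4.30056,1.61123) → (4.30,1.61)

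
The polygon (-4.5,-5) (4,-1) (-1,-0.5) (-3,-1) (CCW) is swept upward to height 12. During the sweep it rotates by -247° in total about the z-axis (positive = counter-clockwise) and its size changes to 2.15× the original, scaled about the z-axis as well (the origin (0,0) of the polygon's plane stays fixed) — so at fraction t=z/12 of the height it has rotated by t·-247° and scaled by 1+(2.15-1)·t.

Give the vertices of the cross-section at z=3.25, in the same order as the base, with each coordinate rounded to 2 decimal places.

t = z/height = 3.25/12 = 0.270833
s = 1 + (scale-1)·z/height = 1 + (2.15-1)·3.25/12 = 1.311458
θ = twist·z/height = -247°·3.25/12 = -66.8958° = -1.167553 rad
cos θ = 0.392404, sin θ = -0.919793 (intermediates below are computed at full precision and shown rounded to 5 d.p.)
v1: (-4.5,-5) → rotate → (-6.36478,2.17705) → ×s → (-8.34715,2.85511) → (-8.35,2.86)
v2: (4,-1) → rotate → (0.64982,-4.07158) → ×s → (0.85222,-5.33970) → (0.85,-5.34)
v3: (-1,-0.5) → rotate → (-0.85230,0.72359) → ×s → (-1.11776,0.94896) → (-1.12,0.95)
v4: (-3,-1) → rotate → (-2.09700,2.36697) → ×s → (-2.75013,3.10419) → (-2.75,3.10)

Cross-section at z=3.25: (-8.35,2.86) (0.85,-5.34) (-1.12,0.95) (-2.75,3.10)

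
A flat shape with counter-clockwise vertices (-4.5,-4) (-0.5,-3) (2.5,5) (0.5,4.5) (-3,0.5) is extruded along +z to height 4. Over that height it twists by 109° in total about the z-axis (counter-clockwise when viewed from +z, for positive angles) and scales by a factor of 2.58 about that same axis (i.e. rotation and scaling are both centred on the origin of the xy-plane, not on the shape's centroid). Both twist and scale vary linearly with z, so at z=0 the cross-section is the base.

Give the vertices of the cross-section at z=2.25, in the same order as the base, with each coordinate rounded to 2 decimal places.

t = z/height = 2.25/4 = 0.5625
s = 1 + (scale-1)·z/height = 1 + (2.58-1)·2.25/4 = 1.888750
θ = twist·z/height = 109°·2.25/4 = 61.3125° = 1.070105 rad
cos θ = 0.480032, sin θ = 0.877251 (intermediates below are computed at full precision and shown rounded to 5 d.p.)
v1: (-4.5,-4) → rotate → (1.34886,-5.86776) → ×s → (2.54766,-11.08273) → (2.55,-11.08)
v2: (-0.5,-3) → rotate → (2.39174,-1.87872) → ×s → (4.51739,-3.54844) → (4.52,-3.55)
v3: (2.5,5) → rotate → (-3.18617,4.59329) → ×s → (-6.01789,8.67557) → (-6.02,8.68)
v4: (0.5,4.5) → rotate → (-3.70761,2.59877) → ×s → (-7.00275,4.90843) → (-7.00,4.91)
v5: (-3,0.5) → rotate → (-1.87872,-2.39174) → ×s → (-3.54844,-4.51739) → (-3.55,-4.52)

Cross-section at z=2.25: (2.55,-11.08) (4.52,-3.55) (-6.02,8.68) (-7.00,4.91) (-3.55,-4.52)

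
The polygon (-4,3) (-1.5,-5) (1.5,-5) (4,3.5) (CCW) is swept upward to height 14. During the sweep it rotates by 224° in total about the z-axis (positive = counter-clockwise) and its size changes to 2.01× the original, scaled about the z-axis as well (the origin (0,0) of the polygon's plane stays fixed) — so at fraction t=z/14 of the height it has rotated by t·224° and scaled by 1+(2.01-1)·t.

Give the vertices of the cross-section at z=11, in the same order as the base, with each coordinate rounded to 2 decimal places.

t = z/height = 11/14 = 0.785714
s = 1 + (scale-1)·z/height = 1 + (2.01-1)·11/14 = 1.793571
θ = twist·z/height = 224°·11/14 = 176.0000° = 3.071779 rad
cos θ = -0.997564, sin θ = 0.069756 (intermediates below are computed at full precision and shown rounded to 5 d.p.)
v1: (-4,3) → rotate → (3.78099,-3.27172) → ×s → (6.78147,-5.86806) → (6.78,-5.87)
v2: (-1.5,-5) → rotate → (1.84513,4.88319) → ×s → (3.30937,8.75834) → (3.31,8.76)
v3: (1.5,-5) → rotate → (-1.14756,5.09245) → ×s → (-2.05824,9.13368) → (-2.06,9.13)
v4: (4,3.5) → rotate → (-4.23440,-3.21245) → ×s → (-7.59471,-5.76176) → (-7.59,-5.76)

Cross-section at z=11: (6.78,-5.87) (3.31,8.76) (-2.06,9.13) (-7.59,-5.76)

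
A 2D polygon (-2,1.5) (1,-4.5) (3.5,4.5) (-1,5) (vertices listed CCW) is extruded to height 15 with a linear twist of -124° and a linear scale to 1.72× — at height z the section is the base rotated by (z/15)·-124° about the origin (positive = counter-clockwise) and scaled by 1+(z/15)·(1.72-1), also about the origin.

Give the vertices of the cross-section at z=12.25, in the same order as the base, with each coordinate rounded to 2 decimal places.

t = z/height = 12.25/15 = 0.816667
s = 1 + (scale-1)·z/height = 1 + (1.72-1)·12.25/15 = 1.588000
θ = twist·z/height = -124°·12.25/15 = -101.2667° = -1.767437 rad
cos θ = -0.195376, sin θ = -0.980728 (intermediates below are computed at full precision and shown rounded to 5 d.p.)
v1: (-2,1.5) → rotate → (1.86184,1.66839) → ×s → (2.95661,2.64941) → (2.96,2.65)
v2: (1,-4.5) → rotate → (-4.60865,-0.10154) → ×s → (-7.31854,-0.16124) → (-7.32,-0.16)
v3: (3.5,4.5) → rotate → (3.72946,-4.31174) → ×s → (5.92239,-6.84704) → (5.92,-6.85)
v4: (-1,5) → rotate → (5.09902,0.00385) → ×s → (8.09724,0.00611) → (8.10,0.01)

Cross-section at z=12.25: (2.96,2.65) (-7.32,-0.16) (5.92,-6.85) (8.10,0.01)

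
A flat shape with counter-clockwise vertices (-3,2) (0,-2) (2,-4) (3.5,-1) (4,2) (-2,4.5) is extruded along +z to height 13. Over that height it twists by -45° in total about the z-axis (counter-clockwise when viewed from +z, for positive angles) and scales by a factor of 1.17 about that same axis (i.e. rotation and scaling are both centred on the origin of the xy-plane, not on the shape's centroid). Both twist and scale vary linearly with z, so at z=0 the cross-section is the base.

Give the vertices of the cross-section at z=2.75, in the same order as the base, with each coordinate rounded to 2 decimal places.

Cross-section at z=2.75: (-2.72,2.56) (-0.34,-2.04) (1.36,-4.43) (3.40,-1.62) (4.43,1.36) (-1.27,4.94)

t = z/height = 2.75/13 = 0.211538
s = 1 + (scale-1)·z/height = 1 + (1.17-1)·2.75/13 = 1.035962
θ = twist·z/height = -45°·2.75/13 = -9.5192° = -0.166142 rad
cos θ = 0.986230, sin θ = -0.165379 (intermediates below are computed at full precision and shown rounded to 5 d.p.)
v1: (-3,2) → rotate → (-2.62793,2.46860) → ×s → (-2.72244,2.55737) → (-2.72,2.56)
v2: (0,-2) → rotate → (-0.33076,-1.97246) → ×s → (-0.34265,-2.04339) → (-0.34,-2.04)
v3: (2,-4) → rotate → (1.31095,-4.27568) → ×s → (1.35809,-4.42944) → (1.36,-4.43)
v4: (3.5,-1) → rotate → (3.28643,-1.56506) → ×s → (3.40461,-1.62134) → (3.40,-1.62)
v5: (4,2) → rotate → (4.27568,1.31095) → ×s → (4.42944,1.35809) → (4.43,1.36)
v6: (-2,4.5) → rotate → (-1.22826,4.76879) → ×s → (-1.27243,4.94029) → (-1.27,4.94)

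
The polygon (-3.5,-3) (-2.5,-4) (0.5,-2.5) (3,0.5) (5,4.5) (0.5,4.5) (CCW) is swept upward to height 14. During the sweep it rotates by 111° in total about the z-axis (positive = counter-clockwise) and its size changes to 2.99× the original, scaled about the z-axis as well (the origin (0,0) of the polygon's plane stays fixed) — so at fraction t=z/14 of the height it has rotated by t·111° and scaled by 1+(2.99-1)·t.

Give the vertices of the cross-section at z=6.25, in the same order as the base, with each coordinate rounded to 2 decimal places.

Cross-section at z=6.25: (0.02,-8.71) (2.69,-8.49) (4.21,-2.34) (2.96,4.92) (-0.34,12.70) (-5.85,6.23)

t = z/height = 6.25/14 = 0.446429
s = 1 + (scale-1)·z/height = 1 + (2.99-1)·6.25/14 = 1.888393
θ = twist·z/height = 111°·6.25/14 = 49.5536° = 0.864873 rad
cos θ = 0.648737, sin θ = 0.761013 (intermediates below are computed at full precision and shown rounded to 5 d.p.)
v1: (-3.5,-3) → rotate → (0.01246,-4.60976) → ×s → (0.02353,-8.70503) → (0.02,-8.71)
v2: (-2.5,-4) → rotate → (1.42221,-4.49748) → ×s → (2.68569,-8.49301) → (2.69,-8.49)
v3: (0.5,-2.5) → rotate → (2.22690,-1.24134) → ×s → (4.20526,-2.34413) → (4.21,-2.34)
v4: (3,0.5) → rotate → (1.56570,2.60741) → ×s → (2.95666,4.92381) → (2.96,4.92)
v5: (5,4.5) → rotate → (-0.18087,6.72438) → ×s → (-0.34156,12.69827) → (-0.34,12.70)
v6: (0.5,4.5) → rotate → (-3.10019,3.29982) → ×s → (-5.85438,6.23136) → (-5.85,6.23)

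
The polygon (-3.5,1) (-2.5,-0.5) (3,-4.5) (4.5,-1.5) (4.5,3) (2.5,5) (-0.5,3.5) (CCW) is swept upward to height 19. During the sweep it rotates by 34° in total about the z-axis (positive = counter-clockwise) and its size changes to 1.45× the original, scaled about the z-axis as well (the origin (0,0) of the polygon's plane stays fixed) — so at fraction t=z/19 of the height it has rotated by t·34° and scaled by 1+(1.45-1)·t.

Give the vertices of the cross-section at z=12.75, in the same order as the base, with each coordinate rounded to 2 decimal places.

Cross-section at z=12.75: (-4.71,-0.57) (-2.75,-1.86) (5.87,-3.89) (6.16,0.47) (3.89,5.87) (0.48,7.26) (-2.37,3.95)

t = z/height = 12.75/19 = 0.671053
s = 1 + (scale-1)·z/height = 1 + (1.45-1)·12.75/19 = 1.301974
θ = twist·z/height = 34°·12.75/19 = 22.8158° = 0.398211 rad
cos θ = 0.921756, sin θ = 0.387770 (intermediates below are computed at full precision and shown rounded to 5 d.p.)
v1: (-3.5,1) → rotate → (-3.61392,-0.43544) → ×s → (-4.70522,-0.56693) → (-4.71,-0.57)
v2: (-2.5,-0.5) → rotate → (-2.11051,-1.43030) → ×s → (-2.74782,-1.86222) → (-2.75,-1.86)
v3: (3,-4.5) → rotate → (4.51023,-2.98459) → ×s → (5.87220,-3.88586) → (5.87,-3.89)
v4: (4.5,-1.5) → rotate → (4.72956,0.36233) → ×s → (6.15776,0.47174) → (6.16,0.47)
v5: (4.5,3) → rotate → (2.98459,4.51023) → ×s → (3.88586,5.87220) → (3.89,5.87)
v6: (2.5,5) → rotate → (0.36554,5.57821) → ×s → (0.47593,7.26268) → (0.48,7.26)
v7: (-0.5,3.5) → rotate → (-1.81807,3.03226) → ×s → (-2.36708,3.94793) → (-2.37,3.95)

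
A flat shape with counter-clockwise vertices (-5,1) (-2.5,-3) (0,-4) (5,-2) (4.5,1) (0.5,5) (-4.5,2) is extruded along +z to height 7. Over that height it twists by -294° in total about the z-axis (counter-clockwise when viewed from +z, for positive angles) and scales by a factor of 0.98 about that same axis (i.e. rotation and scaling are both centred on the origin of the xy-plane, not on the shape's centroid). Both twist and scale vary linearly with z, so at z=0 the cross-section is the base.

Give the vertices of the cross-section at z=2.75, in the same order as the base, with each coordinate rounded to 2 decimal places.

Cross-section at z=2.75: (3.03,4.05) (-1.62,3.52) (-3.58,1.71) (-3.93,-3.62) (-1.03,-4.46) (4.26,-2.58) (3.71,3.18)

t = z/height = 2.75/7 = 0.392857
s = 1 + (scale-1)·z/height = 1 + (0.98-1)·2.75/7 = 0.992143
θ = twist·z/height = -294°·2.75/7 = -115.5000° = -2.015855 rad
cos θ = -0.430511, sin θ = -0.902585 (intermediates below are computed at full precision and shown rounded to 5 d.p.)
v1: (-5,1) → rotate → (3.05514,4.08242) → ×s → (3.03114,4.05034) → (3.03,4.05)
v2: (-2.5,-3) → rotate → (-1.63148,3.54800) → ×s → (-1.61866,3.52012) → (-1.62,3.52)
v3: (0,-4) → rotate → (-3.61034,1.72204) → ×s → (-3.58197,1.70851) → (-3.58,1.71)
v4: (5,-2) → rotate → (-3.95773,-3.65190) → ×s → (-3.92663,-3.62321) → (-3.93,-3.62)
v5: (4.5,1) → rotate → (-1.03471,-4.49214) → ×s → (-1.02658,-4.45685) → (-1.03,-4.46)
v6: (0.5,5) → rotate → (4.29767,-2.60385) → ×s → (4.26390,-2.58339) → (4.26,-2.58)
v7: (-4.5,2) → rotate → (3.74247,3.20061) → ×s → (3.71307,3.17546) → (3.71,3.18)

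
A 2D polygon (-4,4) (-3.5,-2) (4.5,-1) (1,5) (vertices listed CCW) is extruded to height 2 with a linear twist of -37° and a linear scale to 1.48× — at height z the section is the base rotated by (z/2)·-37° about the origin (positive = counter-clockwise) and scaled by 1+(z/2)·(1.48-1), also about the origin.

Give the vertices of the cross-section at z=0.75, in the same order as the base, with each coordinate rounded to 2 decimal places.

t = z/height = 0.75/2 = 0.375
s = 1 + (scale-1)·z/height = 1 + (1.48-1)·0.75/2 = 1.180000
θ = twist·z/height = -37°·0.75/2 = -13.8750° = -0.242164 rad
cos θ = 0.970821, sin θ = -0.239804 (intermediates below are computed at full precision and shown rounded to 5 d.p.)
v1: (-4,4) → rotate → (-2.92407,4.84250) → ×s → (-3.45040,5.71415) → (-3.45,5.71)
v2: (-3.5,-2) → rotate → (-3.87748,-1.10233) → ×s → (-4.57543,-1.30075) → (-4.58,-1.30)
v3: (4.5,-1) → rotate → (4.12889,-2.04994) → ×s → (4.87209,-2.41893) → (4.87,-2.42)
v4: (1,5) → rotate → (2.16984,4.61430) → ×s → (2.56042,5.44488) → (2.56,5.44)

Cross-section at z=0.75: (-3.45,5.71) (-4.58,-1.30) (4.87,-2.42) (2.56,5.44)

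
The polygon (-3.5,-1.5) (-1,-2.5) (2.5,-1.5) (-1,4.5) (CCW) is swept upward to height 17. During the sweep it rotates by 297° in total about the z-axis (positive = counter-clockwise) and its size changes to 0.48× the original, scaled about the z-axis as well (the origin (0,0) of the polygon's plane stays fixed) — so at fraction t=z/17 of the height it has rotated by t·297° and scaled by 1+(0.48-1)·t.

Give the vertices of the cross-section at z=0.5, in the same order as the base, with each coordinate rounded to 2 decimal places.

Cross-section at z=0.5: (-3.18,-1.98) (-0.60,-2.58) (2.66,-1.09) (-1.65,4.23)

t = z/height = 0.5/17 = 0.0294118
s = 1 + (scale-1)·z/height = 1 + (0.48-1)·0.5/17 = 0.984706
θ = twist·z/height = 297°·0.5/17 = 8.7353° = 0.152460 rad
cos θ = 0.988401, sin θ = 0.151870 (intermediates below are computed at full precision and shown rounded to 5 d.p.)
v1: (-3.5,-1.5) → rotate → (-3.23160,-2.01414) → ×s → (-3.18217,-1.98334) → (-3.18,-1.98)
v2: (-1,-2.5) → rotate → (-0.60873,-2.62287) → ×s → (-0.59942,-2.58276) → (-0.60,-2.58)
v3: (2.5,-1.5) → rotate → (2.69881,-1.10293) → ×s → (2.65753,-1.08606) → (2.66,-1.09)
v4: (-1,4.5) → rotate → (-1.67181,4.29593) → ×s → (-1.64625,4.23023) → (-1.65,4.23)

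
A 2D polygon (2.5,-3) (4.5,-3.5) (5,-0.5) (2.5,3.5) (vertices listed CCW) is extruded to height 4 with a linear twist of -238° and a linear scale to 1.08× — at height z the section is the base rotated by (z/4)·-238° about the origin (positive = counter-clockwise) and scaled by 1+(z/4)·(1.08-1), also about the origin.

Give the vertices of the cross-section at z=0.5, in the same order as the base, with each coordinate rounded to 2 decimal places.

t = z/height = 0.5/4 = 0.125
s = 1 + (scale-1)·z/height = 1 + (1.08-1)·0.5/4 = 1.010000
θ = twist·z/height = -238°·0.5/4 = -29.7500° = -0.519235 rad
cos θ = 0.868199, sin θ = -0.496217 (intermediates below are computed at full precision and shown rounded to 5 d.p.)
v1: (2.5,-3) → rotate → (0.68185,-3.84514) → ×s → (0.68867,-3.88359) → (0.69,-3.88)
v2: (4.5,-3.5) → rotate → (2.17014,-5.27167) → ×s → (2.19184,-5.32439) → (2.19,-5.32)
v3: (5,-0.5) → rotate → (4.09289,-2.91518) → ×s → (4.13381,-2.94433) → (4.13,-2.94)
v4: (2.5,3.5) → rotate → (3.90725,1.79815) → ×s → (3.94633,1.81614) → (3.95,1.82)

Cross-section at z=0.5: (0.69,-3.88) (2.19,-5.32) (4.13,-2.94) (3.95,1.82)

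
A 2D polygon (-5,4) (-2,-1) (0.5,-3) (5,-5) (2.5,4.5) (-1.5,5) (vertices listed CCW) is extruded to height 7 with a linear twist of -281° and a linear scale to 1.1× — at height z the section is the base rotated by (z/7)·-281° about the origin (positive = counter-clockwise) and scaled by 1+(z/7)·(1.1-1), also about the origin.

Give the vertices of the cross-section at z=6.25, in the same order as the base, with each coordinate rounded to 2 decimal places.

Cross-section at z=6.25: (-2.33,-6.57) (1.74,-1.70) (2.91,1.58) (3.36,6.93) (-5.52,0.97) (-4.61,-3.33)

t = z/height = 6.25/7 = 0.892857
s = 1 + (scale-1)·z/height = 1 + (1.1-1)·6.25/7 = 1.089286
θ = twist·z/height = -281°·6.25/7 = -250.8929° = -4.378906 rad
cos θ = -0.327336, sin θ = 0.944908 (intermediates below are computed at full precision and shown rounded to 5 d.p.)
v1: (-5,4) → rotate → (-2.14295,-6.03388) → ×s → (-2.33429,-6.57262) → (-2.33,-6.57)
v2: (-2,-1) → rotate → (1.59958,-1.56248) → ×s → (1.74240,-1.70199) → (1.74,-1.70)
v3: (0.5,-3) → rotate → (2.67106,1.45446) → ×s → (2.90954,1.58432) → (2.91,1.58)
v4: (5,-5) → rotate → (3.08786,6.36122) → ×s → (3.36356,6.92919) → (3.36,6.93)
v5: (2.5,4.5) → rotate → (-5.07043,0.88926) → ×s → (-5.52314,0.96866) → (-5.52,0.97)
v6: (-1.5,5) → rotate → (-4.23354,-3.05404) → ×s → (-4.61153,-3.32672) → (-4.61,-3.33)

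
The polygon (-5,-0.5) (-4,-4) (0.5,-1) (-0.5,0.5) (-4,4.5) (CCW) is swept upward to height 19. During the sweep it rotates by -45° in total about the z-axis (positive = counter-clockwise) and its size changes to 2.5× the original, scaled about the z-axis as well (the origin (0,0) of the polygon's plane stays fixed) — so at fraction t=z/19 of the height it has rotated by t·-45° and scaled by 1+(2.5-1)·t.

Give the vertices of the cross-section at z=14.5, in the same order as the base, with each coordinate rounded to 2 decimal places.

Cross-section at z=14.5: (-9.46,5.16) (-11.92,-2.24) (-0.32,-2.38) (-0.28,1.49) (-1.64,12.81)

t = z/height = 14.5/19 = 0.763158
s = 1 + (scale-1)·z/height = 1 + (2.5-1)·14.5/19 = 2.144737
θ = twist·z/height = -45°·14.5/19 = -34.3421° = -0.599383 rad
cos θ = 0.825684, sin θ = -0.564133 (intermediates below are computed at full precision and shown rounded to 5 d.p.)
v1: (-5,-0.5) → rotate → (-4.41049,2.40782) → ×s → (-9.45933,5.16415) → (-9.46,5.16)
v2: (-4,-4) → rotate → (-5.55927,-1.04620) → ×s → (-11.92317,-2.24383) → (-11.92,-2.24)
v3: (0.5,-1) → rotate → (-0.15129,-1.10775) → ×s → (-0.32448,-2.37583) → (-0.32,-2.38)
v4: (-0.5,0.5) → rotate → (-0.13078,0.69491) → ×s → (-0.28048,1.49040) → (-0.28,1.49)
v5: (-4,4.5) → rotate → (-0.76414,5.97211) → ×s → (-1.63887,12.80860) → (-1.64,12.81)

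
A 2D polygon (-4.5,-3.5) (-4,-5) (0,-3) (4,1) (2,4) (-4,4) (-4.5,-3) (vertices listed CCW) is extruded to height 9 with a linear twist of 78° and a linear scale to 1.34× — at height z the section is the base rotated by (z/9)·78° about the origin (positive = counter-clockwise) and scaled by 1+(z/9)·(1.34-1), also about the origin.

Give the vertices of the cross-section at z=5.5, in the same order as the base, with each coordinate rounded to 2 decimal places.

Cross-section at z=5.5: (-0.54,-6.86) (1.21,-7.64) (2.68,-2.44) (2.36,4.38) (-1.94,5.04) (-6.82,-0.32) (-0.98,-6.46)

t = z/height = 5.5/9 = 0.611111
s = 1 + (scale-1)·z/height = 1 + (1.34-1)·5.5/9 = 1.207778
θ = twist·z/height = 78°·5.5/9 = 47.6667° = 0.831940 rad
cos θ = 0.673443, sin θ = 0.739239 (intermediates below are computed at full precision and shown rounded to 5 d.p.)
v1: (-4.5,-3.5) → rotate → (-0.44315,-5.68363) → ×s → (-0.53523,-6.86456) → (-0.54,-6.86)
v2: (-4,-5) → rotate → (1.00243,-6.32417) → ×s → (1.21071,-7.63819) → (1.21,-7.64)
v3: (0,-3) → rotate → (2.21772,-2.02033) → ×s → (2.67851,-2.44011) → (2.68,-2.44)
v4: (4,1) → rotate → (1.95453,3.63040) → ×s → (2.36064,4.38472) → (2.36,4.38)
v5: (2,4) → rotate → (-1.61007,4.17225) → ×s → (-1.94461,5.03915) → (-1.94,5.04)
v6: (-4,4) → rotate → (-5.65073,-0.26319) → ×s → (-6.82482,-0.31787) → (-6.82,-0.32)
v7: (-4.5,-3) → rotate → (-0.81277,-5.34691) → ×s → (-0.98165,-6.45787) → (-0.98,-6.46)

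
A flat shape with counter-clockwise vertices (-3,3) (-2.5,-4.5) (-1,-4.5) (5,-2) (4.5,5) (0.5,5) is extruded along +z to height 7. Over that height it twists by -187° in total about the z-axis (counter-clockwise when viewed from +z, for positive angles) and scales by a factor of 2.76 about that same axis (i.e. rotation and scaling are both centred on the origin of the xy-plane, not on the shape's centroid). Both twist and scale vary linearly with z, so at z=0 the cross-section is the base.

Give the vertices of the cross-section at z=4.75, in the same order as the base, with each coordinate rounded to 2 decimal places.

t = z/height = 4.75/7 = 0.678571
s = 1 + (scale-1)·z/height = 1 + (2.76-1)·4.75/7 = 2.194286
θ = twist·z/height = -187°·4.75/7 = -126.8929° = -2.214698 rad
cos θ = -0.600321, sin θ = -0.799760 (intermediates below are computed at full precision and shown rounded to 5 d.p.)
v1: (-3,3) → rotate → (4.20024,0.59832) → ×s → (9.21653,1.31288) → (9.22,1.31)
v2: (-2.5,-4.5) → rotate → (-2.09812,4.70084) → ×s → (-4.60387,10.31499) → (-4.60,10.31)
v3: (-1,-4.5) → rotate → (-2.99860,3.50120) → ×s → (-6.57978,7.68264) → (-6.58,7.68)
v4: (5,-2) → rotate → (-4.60112,-2.79816) → ×s → (-10.09618,-6.13995) → (-10.10,-6.14)
v5: (4.5,5) → rotate → (1.29736,-6.60052) → ×s → (2.84677,-14.48343) → (2.85,-14.48)
v6: (0.5,5) → rotate → (3.69864,-3.40148) → ×s → (8.11587,-7.46382) → (8.12,-7.46)

Cross-section at z=4.75: (9.22,1.31) (-4.60,10.31) (-6.58,7.68) (-10.10,-6.14) (2.85,-14.48) (8.12,-7.46)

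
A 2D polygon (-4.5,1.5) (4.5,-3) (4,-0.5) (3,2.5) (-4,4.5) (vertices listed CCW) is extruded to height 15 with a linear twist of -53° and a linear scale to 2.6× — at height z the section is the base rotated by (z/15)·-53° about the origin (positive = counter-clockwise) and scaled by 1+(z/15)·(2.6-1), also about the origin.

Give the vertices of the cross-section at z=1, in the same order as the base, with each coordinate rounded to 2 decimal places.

Cross-section at z=1: (-4.87,1.96) (4.77,-3.62) (4.38,-0.83) (3.48,2.56) (-4.11,5.24)

t = z/height = 1/15 = 0.0666667
s = 1 + (scale-1)·z/height = 1 + (2.6-1)·1/15 = 1.106667
θ = twist·z/height = -53°·1/15 = -3.5333° = -0.061668 rad
cos θ = 0.998099, sin θ = -0.061629 (intermediates below are computed at full precision and shown rounded to 5 d.p.)
v1: (-4.5,1.5) → rotate → (-4.39900,1.77448) → ×s → (-4.86823,1.96376) → (-4.87,1.96)
v2: (4.5,-3) → rotate → (4.30656,-3.27163) → ×s → (4.76592,-3.62060) → (4.77,-3.62)
v3: (4,-0.5) → rotate → (3.96158,-0.74557) → ×s → (4.38415,-0.82509) → (4.38,-0.83)
v4: (3,2.5) → rotate → (3.14837,2.31036) → ×s → (3.48420,2.55680) → (3.48,2.56)
v5: (-4,4.5) → rotate → (-3.71506,4.73796) → ×s → (-4.11134,5.24335) → (-4.11,5.24)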